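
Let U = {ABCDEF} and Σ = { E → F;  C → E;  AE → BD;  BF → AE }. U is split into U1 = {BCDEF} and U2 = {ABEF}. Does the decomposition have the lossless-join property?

Common attributes: U1 ∩ U2 = {BEF}.
Closure of {BEF}: BF → AE applies, adding A; AE → BD applies, adding D. So (BEF)⁺ = {ABDEF}.
This closure contains every attribute of U2, so U1 ∩ U2 → U2. The join is lossless.

Yes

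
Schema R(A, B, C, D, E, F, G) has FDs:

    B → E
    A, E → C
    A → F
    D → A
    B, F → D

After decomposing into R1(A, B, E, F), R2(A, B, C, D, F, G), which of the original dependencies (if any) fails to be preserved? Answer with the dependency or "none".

A, E → C

Check A, E → C: no single fragment contains all of {A, C, E}, and the restricted closure of {A, E} across the fragments never reaches {C}.
B → E is preserved.
A → F is preserved.
D → A is preserved.
B, F → D is preserved.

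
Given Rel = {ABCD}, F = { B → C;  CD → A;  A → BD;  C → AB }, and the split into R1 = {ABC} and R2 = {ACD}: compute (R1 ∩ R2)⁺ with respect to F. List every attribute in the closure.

ABCD

R1 ∩ R2 = {AC}.
A → BD applies, adding BD
Closure: {ABCD}.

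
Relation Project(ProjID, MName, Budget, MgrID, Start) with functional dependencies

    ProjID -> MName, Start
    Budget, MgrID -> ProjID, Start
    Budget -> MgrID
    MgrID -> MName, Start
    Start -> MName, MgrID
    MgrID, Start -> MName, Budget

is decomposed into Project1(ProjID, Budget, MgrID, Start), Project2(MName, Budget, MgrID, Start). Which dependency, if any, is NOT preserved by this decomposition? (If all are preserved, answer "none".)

ProjID → MName, Start: restricted closure across fragments reaches MName, Start.
Budget, MgrID → ProjID, Start lies within Project1.
Budget → MgrID lies within Project1.
MgrID → MName, Start lies within Project2.
Start → MName, MgrID lies within Project2.
MgrID, Start → MName, Budget lies within Project2.
Every dependency is enforceable on the fragments, so the decomposition is dependency-preserving.

none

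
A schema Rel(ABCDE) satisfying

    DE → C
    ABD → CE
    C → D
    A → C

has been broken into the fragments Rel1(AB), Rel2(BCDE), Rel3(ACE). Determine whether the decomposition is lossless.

No

Chase test. Columns are ABCDE; row i has aⱼ where attribute j ∈ Reli, else bᵢⱼ.
Initial tableau (one row per fragment):
  row 1: a1 a2 b13 b14 b15
  row 2: b21 a2 a3 a4 a5
  row 3: a1 b32 a3 b34 a5
Rows 2 and 3 agree on C; apply C→D and equate their D entries.
Rows 1 and 3 agree on A; apply A→C and equate their C entries.
Rows 1 and 2 agree on C; apply C→D and equate their D entries.
No row becomes fully distinguished — the join is lossy.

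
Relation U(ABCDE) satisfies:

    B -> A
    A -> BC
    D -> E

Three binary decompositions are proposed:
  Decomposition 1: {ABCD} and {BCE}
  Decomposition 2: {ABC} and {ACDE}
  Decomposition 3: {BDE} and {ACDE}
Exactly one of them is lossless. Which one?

Decomposition 1: common = {BC}, closure = {ABC} → lossy.
Decomposition 2: common = {AC}, closure = {ABC} → lossless.
Decomposition 3: common = {DE}, closure = {DE} → lossy.

Decomposition 2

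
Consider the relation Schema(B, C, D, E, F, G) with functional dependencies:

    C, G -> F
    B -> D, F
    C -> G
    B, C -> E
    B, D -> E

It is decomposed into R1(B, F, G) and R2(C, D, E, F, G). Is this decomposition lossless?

No

Common attributes: R1 ∩ R2 = {F, G}.
No dependency enlarges {F, G}, so (F, G)⁺ = {F, G}.
The closure contains neither all of R1 = {B, F, G} nor all of R2 = {C, D, E, F, G}, so the common attributes are not a superkey of either fragment. The join is lossy.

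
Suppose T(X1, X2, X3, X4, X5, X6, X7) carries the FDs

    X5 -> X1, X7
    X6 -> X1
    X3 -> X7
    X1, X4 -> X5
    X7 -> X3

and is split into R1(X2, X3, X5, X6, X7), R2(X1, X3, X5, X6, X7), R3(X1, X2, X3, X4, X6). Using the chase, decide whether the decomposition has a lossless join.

No

Chase test. Columns are X1, X2, X3, X4, X5, X6, X7; row i has aⱼ where attribute j ∈ Ri, else bᵢⱼ.
Initial tableau (one row per fragment):
  row 1: b11 a2 a3 b14 a5 a6 a7
  row 2: a1 b22 a3 b24 a5 a6 a7
  row 3: a1 a2 a3 a4 b35 a6 b37
Rows 1 and 2 agree on X5; apply X5→X1, X7 and equate their X1, X7 entries.
Rows 1 and 3 agree on X3; apply X3→X7 and equate their X7 entries.
No row becomes fully distinguished — the join is lossy.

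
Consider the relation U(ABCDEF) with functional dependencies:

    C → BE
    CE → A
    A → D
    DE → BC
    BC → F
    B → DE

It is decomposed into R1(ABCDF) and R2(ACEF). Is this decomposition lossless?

Common attributes: R1 ∩ R2 = {ACF}.
Closure of {ACF}: C → BE applies, adding BE; A → D applies, adding D. So (ACF)⁺ = {ABCDEF}.
This closure contains every attribute of R1, so R1 ∩ R2 → R1. The join is lossless.

Yes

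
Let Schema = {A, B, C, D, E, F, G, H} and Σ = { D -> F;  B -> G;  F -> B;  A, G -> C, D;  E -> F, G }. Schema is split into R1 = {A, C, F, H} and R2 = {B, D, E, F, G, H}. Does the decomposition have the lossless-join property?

No

Common attributes: R1 ∩ R2 = {F, H}.
Closure of {F, H}: F → B applies, adding B; B → G applies, adding G. So (F, H)⁺ = {B, F, G, H}.
The closure contains neither all of R1 = {A, C, F, H} nor all of R2 = {B, D, E, F, G, H}, so the common attributes are not a superkey of either fragment. The join is lossy.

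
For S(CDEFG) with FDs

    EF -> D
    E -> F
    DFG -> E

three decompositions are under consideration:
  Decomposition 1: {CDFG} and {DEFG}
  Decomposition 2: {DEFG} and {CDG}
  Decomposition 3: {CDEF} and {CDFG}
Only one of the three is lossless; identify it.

Decomposition 1: common = {DFG}, closure = {DEFG} → lossless.
Decomposition 2: common = {DG}, closure = {DG} → lossy.
Decomposition 3: common = {CDF}, closure = {CDF} → lossy.

Decomposition 1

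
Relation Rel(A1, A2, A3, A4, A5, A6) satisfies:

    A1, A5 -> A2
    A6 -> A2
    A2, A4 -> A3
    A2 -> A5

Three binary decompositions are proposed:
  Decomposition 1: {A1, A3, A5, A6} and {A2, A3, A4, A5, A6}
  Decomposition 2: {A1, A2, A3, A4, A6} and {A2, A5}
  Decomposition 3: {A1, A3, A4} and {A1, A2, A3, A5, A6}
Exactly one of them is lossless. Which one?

Decomposition 1: common = {A3, A5, A6}, closure = {A2, A3, A5, A6} → lossy.
Decomposition 2: common = {A2}, closure = {A2, A5} → lossless.
Decomposition 3: common = {A1, A3}, closure = {A1, A3} → lossy.

Decomposition 2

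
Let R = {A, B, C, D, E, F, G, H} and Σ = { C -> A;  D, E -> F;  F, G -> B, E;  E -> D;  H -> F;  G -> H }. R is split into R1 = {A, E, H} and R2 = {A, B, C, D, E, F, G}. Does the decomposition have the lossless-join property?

Common attributes: R1 ∩ R2 = {A, E}.
Closure of {A, E}: E → D applies, adding D; D, E → F applies, adding F. So (A, E)⁺ = {A, D, E, F}.
The closure contains neither all of R1 = {A, E, H} nor all of R2 = {A, B, C, D, E, F, G}, so the common attributes are not a superkey of either fragment. The join is lossy.

No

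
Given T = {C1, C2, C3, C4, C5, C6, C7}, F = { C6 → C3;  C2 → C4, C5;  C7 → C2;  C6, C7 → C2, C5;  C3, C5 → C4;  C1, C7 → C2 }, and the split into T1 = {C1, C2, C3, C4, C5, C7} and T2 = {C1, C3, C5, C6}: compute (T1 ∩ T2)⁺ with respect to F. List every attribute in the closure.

C1, C3, C4, C5

T1 ∩ T2 = {C1, C3, C5}.
C3, C5 → C4 applies, adding C4
Closure: {C1, C3, C4, C5}.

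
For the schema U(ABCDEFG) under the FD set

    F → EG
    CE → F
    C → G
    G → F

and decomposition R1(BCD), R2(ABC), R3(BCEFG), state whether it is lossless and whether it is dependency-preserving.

lossy but dependency-preserving

Lossless test (chase): Rows 1 and 2 agree on C; apply C→G and equate their G entries. Rows 1 and 3 agree on C; apply C→G and equate their G entries. Rows 1 and 2 agree on G; apply G→F and equate their F entries. Rows 1 and 3 agree on G; apply G→F and equate their F entries. Rows 1 and 2 agree on F; apply F→EG and equate their EG entries. Rows 1 and 3 agree on F; apply F→EG and equate their EG entries. No row becomes fully distinguished — the join is lossy.
Dependency preservation: every FD's attributes lie within a single fragment, so each can be enforced locally — preserved.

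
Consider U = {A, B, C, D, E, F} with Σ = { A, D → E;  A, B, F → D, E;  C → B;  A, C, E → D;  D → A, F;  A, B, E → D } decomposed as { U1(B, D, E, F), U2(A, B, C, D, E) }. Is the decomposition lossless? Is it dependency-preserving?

lossless but not dependency-preserving

Lossless test: (B, D, E)⁺ = {A, B, D, E, F}, which contains all of one fragment — lossless.
Dependency preservation: the restricted closure of {A, B, F} across the fragments never reaches {D, E}, so A, B, F → D, E cannot be enforced without a join — not preserved.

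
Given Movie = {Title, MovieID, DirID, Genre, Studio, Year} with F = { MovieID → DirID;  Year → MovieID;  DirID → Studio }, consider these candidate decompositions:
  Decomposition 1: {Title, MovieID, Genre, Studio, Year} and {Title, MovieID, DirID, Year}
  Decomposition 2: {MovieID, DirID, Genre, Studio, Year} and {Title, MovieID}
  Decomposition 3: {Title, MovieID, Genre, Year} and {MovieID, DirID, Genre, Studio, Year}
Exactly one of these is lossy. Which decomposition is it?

Decomposition 1: common = {Title, MovieID, Year}, closure = {Title, MovieID, DirID, Studio, Year} → lossless.
Decomposition 2: common = {MovieID}, closure = {MovieID, DirID, Studio} → lossy.
Decomposition 3: common = {MovieID, Genre, Year}, closure = {MovieID, DirID, Genre, Studio, Year} → lossless.

Decomposition 2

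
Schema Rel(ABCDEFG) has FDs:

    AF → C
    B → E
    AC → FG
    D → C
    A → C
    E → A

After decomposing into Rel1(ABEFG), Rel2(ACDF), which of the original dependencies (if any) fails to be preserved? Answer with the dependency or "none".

none

AF → C lies within Rel2.
B → E lies within Rel1.
AC → FG: restricted closure across fragments reaches FG.
D → C lies within Rel2.
A → C lies within Rel2.
E → A lies within Rel1.
Every dependency is enforceable on the fragments, so the decomposition is dependency-preserving.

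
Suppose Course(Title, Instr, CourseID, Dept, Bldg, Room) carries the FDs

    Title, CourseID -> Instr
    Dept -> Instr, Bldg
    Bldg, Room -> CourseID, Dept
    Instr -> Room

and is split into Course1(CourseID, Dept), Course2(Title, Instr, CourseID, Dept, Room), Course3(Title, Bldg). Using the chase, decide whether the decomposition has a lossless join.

Chase test. Columns are Title, Instr, CourseID, Dept, Bldg, Room; row i has aⱼ where attribute j ∈ Coursei, else bᵢⱼ.
Initial tableau (one row per fragment):
  row 1: b11 b12 a3 a4 b15 b16
  row 2: a1 a2 a3 a4 b25 a6
  row 3: a1 b32 b33 b34 a5 b36
Rows 1 and 2 agree on Dept; apply Dept→Instr, Bldg and equate their Instr, Bldg entries.
Rows 1 and 2 agree on Instr; apply Instr→Room and equate their Room entries.
No row becomes fully distinguished — the join is lossy.

No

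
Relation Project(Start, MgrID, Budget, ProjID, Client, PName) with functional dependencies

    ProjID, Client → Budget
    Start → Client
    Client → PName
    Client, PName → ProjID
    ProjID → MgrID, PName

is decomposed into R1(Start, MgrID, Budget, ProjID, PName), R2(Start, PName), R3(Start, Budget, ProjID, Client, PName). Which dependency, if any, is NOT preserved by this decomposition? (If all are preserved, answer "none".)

none

ProjID, Client → Budget lies within R3.
Start → Client lies within R3.
Client → PName lies within R3.
Client, PName → ProjID lies within R3.
ProjID → MgrID, PName lies within R1.
Every dependency is enforceable on the fragments, so the decomposition is dependency-preserving.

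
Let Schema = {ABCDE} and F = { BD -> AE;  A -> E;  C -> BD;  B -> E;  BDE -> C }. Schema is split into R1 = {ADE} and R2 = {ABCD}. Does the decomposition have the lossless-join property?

Yes

Common attributes: R1 ∩ R2 = {AD}.
Closure of {AD}: A → E applies, adding E. So (AD)⁺ = {ADE}.
This closure contains every attribute of R1, so R1 ∩ R2 → R1. The join is lossless.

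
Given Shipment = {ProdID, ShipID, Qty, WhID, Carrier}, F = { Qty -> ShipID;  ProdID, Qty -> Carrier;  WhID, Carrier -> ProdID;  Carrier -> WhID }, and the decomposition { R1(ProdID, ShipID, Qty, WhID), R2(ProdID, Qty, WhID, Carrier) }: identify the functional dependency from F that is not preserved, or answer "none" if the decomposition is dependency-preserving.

Qty → ShipID lies within R1.
ProdID, Qty → Carrier lies within R2.
WhID, Carrier → ProdID lies within R2.
Carrier → WhID lies within R2.
Every dependency is enforceable on the fragments, so the decomposition is dependency-preserving.

none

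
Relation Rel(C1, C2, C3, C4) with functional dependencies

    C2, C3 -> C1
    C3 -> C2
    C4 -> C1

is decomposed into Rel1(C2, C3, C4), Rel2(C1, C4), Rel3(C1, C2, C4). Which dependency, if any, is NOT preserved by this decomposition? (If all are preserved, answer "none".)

Check C2, C3 → C1: no single fragment contains all of {C1, C2, C3}, and the restricted closure of {C2, C3} across the fragments never reaches {C1}.
C3 → C2 is preserved.
C4 → C1 is preserved.

C2, C3 -> C1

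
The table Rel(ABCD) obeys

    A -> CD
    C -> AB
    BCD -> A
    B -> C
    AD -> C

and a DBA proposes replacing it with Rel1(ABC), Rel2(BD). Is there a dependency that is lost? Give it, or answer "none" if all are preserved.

none

A → CD: restricted closure across fragments reaches CD.
C → AB lies within Rel1.
BCD → A: restricted closure across fragments reaches A.
B → C lies within Rel1.
AD → C: restricted closure across fragments reaches C.
Every dependency is enforceable on the fragments, so the decomposition is dependency-preserving.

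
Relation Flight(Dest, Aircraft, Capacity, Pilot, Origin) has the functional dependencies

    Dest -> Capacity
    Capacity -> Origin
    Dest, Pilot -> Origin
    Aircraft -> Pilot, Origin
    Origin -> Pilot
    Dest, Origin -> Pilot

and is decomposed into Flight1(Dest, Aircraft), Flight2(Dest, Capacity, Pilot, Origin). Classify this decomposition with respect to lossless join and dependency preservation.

Lossless test: (Dest)⁺ = {Dest, Capacity, Pilot, Origin}, which contains all of one fragment — lossless.
Dependency preservation: the restricted closure of {Aircraft} across the fragments never reaches {Pilot, Origin}, so Aircraft → Pilot, Origin cannot be enforced without a join — not preserved.

lossless but not dependency-preserving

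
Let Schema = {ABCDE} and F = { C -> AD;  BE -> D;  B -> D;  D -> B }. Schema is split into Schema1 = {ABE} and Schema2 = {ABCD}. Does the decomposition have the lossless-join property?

No

Common attributes: Schema1 ∩ Schema2 = {AB}.
Closure of {AB}: B → D applies, adding D. So (AB)⁺ = {ABD}.
The closure contains neither all of Schema1 = {ABE} nor all of Schema2 = {ABCD}, so the common attributes are not a superkey of either fragment. The join is lossy.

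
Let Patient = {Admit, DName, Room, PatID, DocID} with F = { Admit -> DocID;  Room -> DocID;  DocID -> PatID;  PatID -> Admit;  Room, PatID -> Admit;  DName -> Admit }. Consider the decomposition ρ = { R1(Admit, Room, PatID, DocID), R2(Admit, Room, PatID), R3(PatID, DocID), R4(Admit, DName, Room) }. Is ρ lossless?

Yes

Chase test. Columns are Admit, DName, Room, PatID, DocID; row i has aⱼ where attribute j ∈ Ri, else bᵢⱼ.
Initial tableau (one row per fragment):
  row 1: a1 b12 a3 a4 a5
  row 2: a1 b22 a3 a4 b25
  row 3: b31 b32 b33 a4 a5
  row 4: a1 a2 a3 b44 b45
Rows 1 and 2 agree on Admit; apply Admit→DocID and equate their DocID entries.
Rows 1 and 4 agree on Admit; apply Admit→DocID and equate their DocID entries.
Rows 1 and 4 agree on DocID; apply DocID→PatID and equate their PatID entries.
Rows 1 and 3 agree on PatID; apply PatID→Admit and equate their Admit entries.
Row 4 is now all distinguished symbols — the join is lossless.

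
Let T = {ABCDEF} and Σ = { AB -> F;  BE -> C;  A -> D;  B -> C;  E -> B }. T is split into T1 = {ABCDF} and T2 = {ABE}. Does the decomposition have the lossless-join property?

Common attributes: T1 ∩ T2 = {AB}.
Closure of {AB}: AB → F applies, adding F; A → D applies, adding D; B → C applies, adding C. So (AB)⁺ = {ABCDF}.
This closure contains every attribute of T1, so T1 ∩ T2 → T1. The join is lossless.

Yes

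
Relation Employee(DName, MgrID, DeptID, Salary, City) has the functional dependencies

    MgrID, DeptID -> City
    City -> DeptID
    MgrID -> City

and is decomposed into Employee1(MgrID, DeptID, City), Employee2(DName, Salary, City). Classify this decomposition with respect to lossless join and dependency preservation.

lossy but dependency-preserving

Lossless test: (City)⁺ = {DeptID, City}, which is a superkey of neither fragment — lossy.
Dependency preservation: every FD's attributes lie within a single fragment, so each can be enforced locally — preserved.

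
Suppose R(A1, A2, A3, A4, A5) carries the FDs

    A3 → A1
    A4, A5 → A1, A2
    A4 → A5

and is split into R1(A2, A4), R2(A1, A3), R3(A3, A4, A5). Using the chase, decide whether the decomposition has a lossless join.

Yes

Chase test. Columns are A1, A2, A3, A4, A5; row i has aⱼ where attribute j ∈ Ri, else bᵢⱼ.
Initial tableau (one row per fragment):
  row 1: b11 a2 b13 a4 b15
  row 2: a1 b22 a3 b24 b25
  row 3: b31 b32 a3 a4 a5
Rows 2 and 3 agree on A3; apply A3→A1 and equate their A1 entries.
Rows 1 and 3 agree on A4; apply A4→A5 and equate their A5 entries.
Rows 1 and 3 agree on A4, A5; apply A4, A5→A1, A2 and equate their A1, A2 entries.
Row 3 is now all distinguished symbols — the join is lossless.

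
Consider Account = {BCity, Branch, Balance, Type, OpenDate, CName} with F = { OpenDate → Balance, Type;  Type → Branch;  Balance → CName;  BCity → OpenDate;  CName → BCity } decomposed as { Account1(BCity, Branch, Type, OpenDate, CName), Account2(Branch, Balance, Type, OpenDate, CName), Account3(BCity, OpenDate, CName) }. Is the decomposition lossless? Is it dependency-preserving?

Lossless test (chase): Rows 1 and 2 agree on OpenDate; apply OpenDate→Balance, Type and equate their Balance, Type entries. Rows 1 and 3 agree on OpenDate; apply OpenDate→Balance, Type and equate their Balance, Type entries. Rows 1 and 3 agree on Type; apply Type→Branch and equate their Branch entries. Rows 1 and 2 agree on CName; apply CName→BCity and equate their BCity entries. Row 1 is now all distinguished symbols — the join is lossless.
Dependency preservation: every FD's attributes lie within a single fragment, so each can be enforced locally — preserved.

lossless and dependency-preserving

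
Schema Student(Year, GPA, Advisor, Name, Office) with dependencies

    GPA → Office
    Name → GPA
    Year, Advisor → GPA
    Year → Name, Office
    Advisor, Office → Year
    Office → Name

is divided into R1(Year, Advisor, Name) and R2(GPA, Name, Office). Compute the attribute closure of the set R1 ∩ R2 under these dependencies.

R1 ∩ R2 = {Name}.
Name → GPA applies, adding GPA
GPA → Office applies, adding Office
Closure: {GPA, Name, Office}.

GPA, Name, Office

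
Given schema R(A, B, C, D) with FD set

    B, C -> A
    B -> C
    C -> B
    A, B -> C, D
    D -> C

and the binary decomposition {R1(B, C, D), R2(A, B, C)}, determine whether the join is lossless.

Yes

Common attributes: R1 ∩ R2 = {B, C}.
Closure of {B, C}: B, C → A applies, adding A; A, B → C, D applies, adding D. So (B, C)⁺ = {A, B, C, D}.
This closure contains every attribute of R1, so R1 ∩ R2 → R1. The join is lossless.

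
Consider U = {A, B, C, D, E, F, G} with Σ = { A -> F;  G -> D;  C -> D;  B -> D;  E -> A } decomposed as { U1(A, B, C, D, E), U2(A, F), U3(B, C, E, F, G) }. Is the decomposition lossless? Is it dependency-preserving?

Lossless test (chase): Rows 1 and 2 agree on A; apply A→F and equate their F entries. Rows 1 and 3 agree on C; apply C→D and equate their D entries. Rows 1 and 3 agree on E; apply E→A and equate their A entries. Row 3 is now all distinguished symbols — the join is lossless.
Dependency preservation: the restricted closure of {G} across the fragments never reaches {D}, so G → D cannot be enforced without a join — not preserved.

lossless but not dependency-preserving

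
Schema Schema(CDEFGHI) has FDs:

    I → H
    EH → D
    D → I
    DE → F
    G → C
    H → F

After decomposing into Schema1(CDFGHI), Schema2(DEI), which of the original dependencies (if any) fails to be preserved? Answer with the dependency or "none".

EH → D

Check EH → D: no single fragment contains all of {DEH}, and the restricted closure of {EH} across the fragments never reaches {D}.
I → H is preserved.
D → I is preserved.
DE → F is preserved.
G → C is preserved.
H → F is preserved.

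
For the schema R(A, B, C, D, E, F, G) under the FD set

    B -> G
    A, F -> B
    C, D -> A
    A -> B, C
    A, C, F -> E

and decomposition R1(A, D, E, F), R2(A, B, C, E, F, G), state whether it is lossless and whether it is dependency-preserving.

lossless but not dependency-preserving

Lossless test: (A, E, F)⁺ = {A, B, C, E, F, G}, which contains all of one fragment — lossless.
Dependency preservation: the restricted closure of {C, D} across the fragments never reaches {A}, so C, D → A cannot be enforced without a join — not preserved.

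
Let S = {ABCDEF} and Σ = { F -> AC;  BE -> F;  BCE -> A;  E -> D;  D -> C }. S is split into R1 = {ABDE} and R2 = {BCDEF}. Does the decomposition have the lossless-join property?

Common attributes: R1 ∩ R2 = {BDE}.
Closure of {BDE}: BE → F applies, adding F; D → C applies, adding C; F → AC applies, adding A. So (BDE)⁺ = {ABCDEF}.
This closure contains every attribute of R1, so R1 ∩ R2 → R1. The join is lossless.

Yes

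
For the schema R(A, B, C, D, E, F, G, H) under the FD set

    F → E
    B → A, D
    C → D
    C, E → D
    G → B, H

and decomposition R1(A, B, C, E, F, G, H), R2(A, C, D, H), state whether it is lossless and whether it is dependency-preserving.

lossless but not dependency-preserving

Lossless test: (A, C, H)⁺ = {A, C, D, H}, which contains all of one fragment — lossless.
Dependency preservation: the restricted closure of {B} across the fragments never reaches {A, D}, so B → A, D cannot be enforced without a join — not preserved.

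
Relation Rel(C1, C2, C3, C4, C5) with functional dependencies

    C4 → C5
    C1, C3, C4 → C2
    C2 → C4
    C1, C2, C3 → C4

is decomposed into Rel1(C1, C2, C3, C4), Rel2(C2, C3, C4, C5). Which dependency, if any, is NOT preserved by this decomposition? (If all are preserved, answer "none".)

none

C4 → C5 lies within Rel2.
C1, C3, C4 → C2 lies within Rel1.
C2 → C4 lies within Rel1.
C1, C2, C3 → C4 lies within Rel1.
Every dependency is enforceable on the fragments, so the decomposition is dependency-preserving.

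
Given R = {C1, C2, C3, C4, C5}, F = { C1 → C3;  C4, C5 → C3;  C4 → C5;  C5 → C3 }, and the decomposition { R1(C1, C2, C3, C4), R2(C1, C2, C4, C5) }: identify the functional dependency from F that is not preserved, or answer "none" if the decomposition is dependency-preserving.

C5 → C3

Check C5 → C3: no single fragment contains all of {C3, C5}, and the restricted closure of {C5} across the fragments never reaches {C3}.
C1 → C3 is preserved.
C4, C5 → C3 is preserved.
C4 → C5 is preserved.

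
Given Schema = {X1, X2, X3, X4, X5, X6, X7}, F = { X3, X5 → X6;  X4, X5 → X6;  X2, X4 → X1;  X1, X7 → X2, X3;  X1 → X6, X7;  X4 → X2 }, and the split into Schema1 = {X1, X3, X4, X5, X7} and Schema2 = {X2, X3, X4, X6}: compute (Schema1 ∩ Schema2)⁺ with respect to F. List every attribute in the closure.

X1, X2, X3, X4, X6, X7

Schema1 ∩ Schema2 = {X3, X4}.
X4 → X2 applies, adding X2
X2, X4 → X1 applies, adding X1
X1 → X6, X7 applies, adding X6, X7
Closure: {X1, X2, X3, X4, X6, X7}.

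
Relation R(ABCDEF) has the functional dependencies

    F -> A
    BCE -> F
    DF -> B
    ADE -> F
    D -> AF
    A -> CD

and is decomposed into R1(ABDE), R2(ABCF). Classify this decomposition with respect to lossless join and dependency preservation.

lossless but not dependency-preserving

Lossless test: (AB)⁺ = {ABCDF}, which contains all of one fragment — lossless.
Dependency preservation: the restricted closure of {BCE} across the fragments never reaches {F}, so BCE → F cannot be enforced without a join — not preserved.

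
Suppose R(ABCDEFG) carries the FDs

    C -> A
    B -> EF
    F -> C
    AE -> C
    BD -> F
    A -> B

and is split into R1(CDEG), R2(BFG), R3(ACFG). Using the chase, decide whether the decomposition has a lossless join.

Yes

Chase test. Columns are ABCDEFG; row i has aⱼ where attribute j ∈ Ri, else bᵢⱼ.
Initial tableau (one row per fragment):
  row 1: b11 b12 a3 a4 a5 b16 a7
  row 2: b21 a2 b23 b24 b25 a6 a7
  row 3: a1 b32 a3 b34 b35 a6 a7
Rows 1 and 3 agree on C; apply C→A and equate their A entries.
Rows 2 and 3 agree on F; apply F→C and equate their C entries.
Rows 1 and 3 agree on A; apply A→B and equate their B entries.
Rows 1 and 2 agree on C; apply C→A and equate their A entries.
Rows 1 and 3 agree on B; apply B→EF and equate their EF entries.
Rows 1 and 2 agree on A; apply A→B and equate their B entries.
Rows 1 and 2 agree on B; apply B→EF and equate their EF entries.
Row 1 is now all distinguished symbols — the join is lossless.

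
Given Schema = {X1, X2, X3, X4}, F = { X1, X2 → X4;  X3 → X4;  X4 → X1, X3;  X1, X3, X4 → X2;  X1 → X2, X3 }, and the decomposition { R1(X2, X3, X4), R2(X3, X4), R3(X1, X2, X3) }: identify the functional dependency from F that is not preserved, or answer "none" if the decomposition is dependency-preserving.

X1, X2 → X4: restricted closure across fragments reaches X4.
X3 → X4 lies within R1.
X4 → X1, X3: restricted closure across fragments reaches X1, X3.
X1, X3, X4 → X2: restricted closure across fragments reaches X2.
X1 → X2, X3 lies within R3.
Every dependency is enforceable on the fragments, so the decomposition is dependency-preserving.

none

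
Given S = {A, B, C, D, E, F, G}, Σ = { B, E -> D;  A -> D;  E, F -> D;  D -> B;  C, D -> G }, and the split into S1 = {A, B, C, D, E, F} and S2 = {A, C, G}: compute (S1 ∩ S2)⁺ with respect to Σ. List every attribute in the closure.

S1 ∩ S2 = {A, C}.
A → D applies, adding D
D → B applies, adding B
C, D → G applies, adding G
Closure: {A, B, C, D, G}.

A, B, C, D, G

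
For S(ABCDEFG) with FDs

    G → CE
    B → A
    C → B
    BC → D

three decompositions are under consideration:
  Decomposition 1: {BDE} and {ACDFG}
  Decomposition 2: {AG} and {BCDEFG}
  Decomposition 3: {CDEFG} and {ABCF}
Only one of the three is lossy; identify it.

Decomposition 1

Decomposition 1: common = {D}, closure = {D} → lossy.
Decomposition 2: common = {G}, closure = {ABCDEG} → lossless.
Decomposition 3: common = {CF}, closure = {ABCDF} → lossless.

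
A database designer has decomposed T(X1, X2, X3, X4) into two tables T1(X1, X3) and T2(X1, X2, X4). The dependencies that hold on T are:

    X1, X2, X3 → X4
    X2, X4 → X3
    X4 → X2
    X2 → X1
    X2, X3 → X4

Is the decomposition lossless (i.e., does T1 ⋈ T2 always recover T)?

Common attributes: T1 ∩ T2 = {X1}.
No dependency enlarges {X1}, so (X1)⁺ = {X1}.
The closure contains neither all of T1 = {X1, X3} nor all of T2 = {X1, X2, X4}, so the common attributes are not a superkey of either fragment. The join is lossy.

No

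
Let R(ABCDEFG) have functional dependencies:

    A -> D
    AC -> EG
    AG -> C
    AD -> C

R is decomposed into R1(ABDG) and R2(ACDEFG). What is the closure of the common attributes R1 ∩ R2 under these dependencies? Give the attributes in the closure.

ACDEG

R1 ∩ R2 = {ADG}.
AG → C applies, adding C
AC → EG applies, adding E
Closure: {ACDEG}.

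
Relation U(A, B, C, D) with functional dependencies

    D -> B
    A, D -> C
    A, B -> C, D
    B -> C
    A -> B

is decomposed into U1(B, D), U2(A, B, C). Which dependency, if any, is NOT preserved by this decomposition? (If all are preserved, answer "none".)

A, B -> C, D

Check A, B → C, D: no single fragment contains all of {A, B, C, D}, and the restricted closure of {A, B} across the fragments never reaches {C, D}.
D → B is preserved.
A, D → C is preserved.
B → C is preserved.
A → B is preserved.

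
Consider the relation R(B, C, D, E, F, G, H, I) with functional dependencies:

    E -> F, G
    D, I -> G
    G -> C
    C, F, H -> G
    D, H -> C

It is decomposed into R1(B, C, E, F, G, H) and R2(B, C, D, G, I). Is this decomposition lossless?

Common attributes: R1 ∩ R2 = {B, C, G}.
No dependency enlarges {B, C, G}, so (B, C, G)⁺ = {B, C, G}.
The closure contains neither all of R1 = {B, C, E, F, G, H} nor all of R2 = {B, C, D, G, I}, so the common attributes are not a superkey of either fragment. The join is lossy.

No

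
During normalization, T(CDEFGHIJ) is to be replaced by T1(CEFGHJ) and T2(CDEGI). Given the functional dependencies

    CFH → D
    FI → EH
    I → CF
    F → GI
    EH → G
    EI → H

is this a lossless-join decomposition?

Common attributes: T1 ∩ T2 = {CEG}.
No dependency enlarges {CEG}, so (CEG)⁺ = {CEG}.
The closure contains neither all of T1 = {CEFGHJ} nor all of T2 = {CDEGI}, so the common attributes are not a superkey of either fragment. The join is lossy.

No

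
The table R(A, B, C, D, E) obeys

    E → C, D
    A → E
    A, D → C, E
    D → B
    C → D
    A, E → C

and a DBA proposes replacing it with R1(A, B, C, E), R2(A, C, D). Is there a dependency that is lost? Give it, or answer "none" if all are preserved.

D → B

Check D → B: no single fragment contains all of {B, D}, and the restricted closure of {D} across the fragments never reaches {B}.
E → C, D is preserved.
A → E is preserved.
A, D → C, E is preserved.
C → D is preserved.
A, E → C is preserved.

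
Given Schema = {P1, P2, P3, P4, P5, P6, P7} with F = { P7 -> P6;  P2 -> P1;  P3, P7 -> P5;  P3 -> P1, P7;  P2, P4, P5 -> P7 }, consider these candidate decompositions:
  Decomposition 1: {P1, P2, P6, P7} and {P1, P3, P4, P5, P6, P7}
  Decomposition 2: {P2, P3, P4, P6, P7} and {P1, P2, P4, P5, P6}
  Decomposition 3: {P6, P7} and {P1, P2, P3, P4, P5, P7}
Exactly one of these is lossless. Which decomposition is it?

Decomposition 1: common = {P1, P6, P7}, closure = {P1, P6, P7} → lossy.
Decomposition 2: common = {P2, P4, P6}, closure = {P1, P2, P4, P6} → lossy.
Decomposition 3: common = {P7}, closure = {P6, P7} → lossless.

Decomposition 3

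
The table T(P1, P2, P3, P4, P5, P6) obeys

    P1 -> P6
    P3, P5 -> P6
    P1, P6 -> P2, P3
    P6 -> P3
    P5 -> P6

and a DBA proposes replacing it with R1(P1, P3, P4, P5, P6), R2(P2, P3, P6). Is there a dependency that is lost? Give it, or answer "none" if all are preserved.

Check P1, P6 → P2, P3: no single fragment contains all of {P1, P2, P3, P6}, and the restricted closure of {P1, P6} across the fragments never reaches {P2, P3}.
P1 → P6 is preserved.
P3, P5 → P6 is preserved.
P6 → P3 is preserved.
P5 → P6 is preserved.

P1, P6 -> P2, P3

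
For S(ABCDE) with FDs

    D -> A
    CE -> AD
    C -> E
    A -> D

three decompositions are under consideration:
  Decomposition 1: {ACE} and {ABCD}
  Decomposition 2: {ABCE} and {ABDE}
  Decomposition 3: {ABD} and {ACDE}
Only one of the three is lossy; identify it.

Decomposition 1: common = {AC}, closure = {ACDE} → lossless.
Decomposition 2: common = {ABE}, closure = {ABDE} → lossless.
Decomposition 3: common = {AD}, closure = {AD} → lossy.

Decomposition 3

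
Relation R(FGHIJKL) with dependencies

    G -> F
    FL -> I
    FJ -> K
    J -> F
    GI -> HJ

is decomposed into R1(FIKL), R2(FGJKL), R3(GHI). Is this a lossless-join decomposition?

Chase test. Columns are FGHIJKL; row i has aⱼ where attribute j ∈ Ri, else bᵢⱼ.
Initial tableau (one row per fragment):
  row 1: a1 b12 b13 a4 b15 a6 a7
  row 2: a1 a2 b23 b24 a5 a6 a7
  row 3: b31 a2 a3 a4 b35 b36 b37
Rows 2 and 3 agree on G; apply G→F and equate their F entries.
Rows 1 and 2 agree on FL; apply FL→I and equate their I entries.
Rows 2 and 3 agree on GI; apply GI→HJ and equate their HJ entries.
Rows 2 and 3 agree on FJ; apply FJ→K and equate their K entries.
Row 2 is now all distinguished symbols — the join is lossless.

Yes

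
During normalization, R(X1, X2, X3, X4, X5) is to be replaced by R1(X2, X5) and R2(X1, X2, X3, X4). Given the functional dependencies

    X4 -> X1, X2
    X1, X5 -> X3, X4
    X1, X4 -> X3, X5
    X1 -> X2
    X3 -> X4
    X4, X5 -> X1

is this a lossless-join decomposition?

No

Common attributes: R1 ∩ R2 = {X2}.
No dependency enlarges {X2}, so (X2)⁺ = {X2}.
The closure contains neither all of R1 = {X2, X5} nor all of R2 = {X1, X2, X3, X4}, so the common attributes are not a superkey of either fragment. The join is lossy.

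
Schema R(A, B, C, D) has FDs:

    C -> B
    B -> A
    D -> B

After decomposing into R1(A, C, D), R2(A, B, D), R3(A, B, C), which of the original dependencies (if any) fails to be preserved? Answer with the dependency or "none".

none

C → B lies within R3.
B → A lies within R2.
D → B lies within R2.
Every dependency is enforceable on the fragments, so the decomposition is dependency-preserving.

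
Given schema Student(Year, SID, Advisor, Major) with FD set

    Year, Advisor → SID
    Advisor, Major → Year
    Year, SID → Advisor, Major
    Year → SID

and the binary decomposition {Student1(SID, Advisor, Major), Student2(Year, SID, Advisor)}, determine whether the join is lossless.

Common attributes: Student1 ∩ Student2 = {SID, Advisor}.
No dependency enlarges {SID, Advisor}, so (SID, Advisor)⁺ = {SID, Advisor}.
The closure contains neither all of Student1 = {SID, Advisor, Major} nor all of Student2 = {Year, SID, Advisor}, so the common attributes are not a superkey of either fragment. The join is lossy.

No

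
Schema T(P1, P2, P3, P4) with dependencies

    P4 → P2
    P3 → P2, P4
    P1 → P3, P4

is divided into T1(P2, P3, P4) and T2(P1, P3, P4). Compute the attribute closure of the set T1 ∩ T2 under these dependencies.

T1 ∩ T2 = {P3, P4}.
P4 → P2 applies, adding P2
Closure: {P2, P3, P4}.

P2, P3, P4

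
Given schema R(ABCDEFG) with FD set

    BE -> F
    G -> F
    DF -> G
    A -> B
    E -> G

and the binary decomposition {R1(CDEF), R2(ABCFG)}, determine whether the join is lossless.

Common attributes: R1 ∩ R2 = {CF}.
No dependency enlarges {CF}, so (CF)⁺ = {CF}.
The closure contains neither all of R1 = {CDEF} nor all of R2 = {ABCFG}, so the common attributes are not a superkey of either fragment. The join is lossy.

No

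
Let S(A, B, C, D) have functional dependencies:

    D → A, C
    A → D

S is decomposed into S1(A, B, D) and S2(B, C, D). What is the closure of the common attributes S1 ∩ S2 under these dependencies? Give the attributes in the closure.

S1 ∩ S2 = {B, D}.
D → A, C applies, adding A, C
Closure: {A, B, C, D}.

A, B, C, D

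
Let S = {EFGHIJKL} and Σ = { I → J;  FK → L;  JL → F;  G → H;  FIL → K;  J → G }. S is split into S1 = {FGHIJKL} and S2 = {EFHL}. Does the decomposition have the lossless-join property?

Common attributes: S1 ∩ S2 = {FHL}.
No dependency enlarges {FHL}, so (FHL)⁺ = {FHL}.
The closure contains neither all of S1 = {FGHIJKL} nor all of S2 = {EFHL}, so the common attributes are not a superkey of either fragment. The join is lossy.

No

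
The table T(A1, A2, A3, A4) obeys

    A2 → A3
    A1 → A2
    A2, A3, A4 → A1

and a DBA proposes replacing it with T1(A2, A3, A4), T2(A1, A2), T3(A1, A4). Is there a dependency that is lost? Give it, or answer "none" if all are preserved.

Check A2, A3, A4 → A1: no single fragment contains all of {A1, A2, A3, A4}, and the restricted closure of {A2, A3, A4} across the fragments never reaches {A1}.
A2 → A3 is preserved.
A1 → A2 is preserved.

A2, A3, A4 → A1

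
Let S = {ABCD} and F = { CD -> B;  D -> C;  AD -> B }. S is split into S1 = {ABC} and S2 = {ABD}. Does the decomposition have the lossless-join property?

Common attributes: S1 ∩ S2 = {AB}.
No dependency enlarges {AB}, so (AB)⁺ = {AB}.
The closure contains neither all of S1 = {ABC} nor all of S2 = {ABD}, so the common attributes are not a superkey of either fragment. The join is lossy.

No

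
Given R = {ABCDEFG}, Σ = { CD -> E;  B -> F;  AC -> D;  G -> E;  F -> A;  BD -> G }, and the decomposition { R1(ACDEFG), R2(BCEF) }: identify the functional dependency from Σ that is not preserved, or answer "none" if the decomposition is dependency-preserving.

Check BD → G: no single fragment contains all of {BDG}, and the restricted closure of {BD} across the fragments never reaches {G}.
CD → E is preserved.
B → F is preserved.
AC → D is preserved.
G → E is preserved.
F → A is preserved.

BD -> G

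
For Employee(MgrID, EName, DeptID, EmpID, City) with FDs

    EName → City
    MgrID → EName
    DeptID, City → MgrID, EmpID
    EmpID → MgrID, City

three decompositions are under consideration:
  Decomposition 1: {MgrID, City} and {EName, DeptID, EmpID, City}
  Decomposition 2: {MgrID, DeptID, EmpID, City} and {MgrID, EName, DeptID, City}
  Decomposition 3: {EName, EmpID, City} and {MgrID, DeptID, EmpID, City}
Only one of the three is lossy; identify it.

Decomposition 1: common = {City}, closure = {City} → lossy.
Decomposition 2: common = {MgrID, DeptID, City}, closure = {MgrID, EName, DeptID, EmpID, City} → lossless.
Decomposition 3: common = {EmpID, City}, closure = {MgrID, EName, EmpID, City} → lossless.

Decomposition 1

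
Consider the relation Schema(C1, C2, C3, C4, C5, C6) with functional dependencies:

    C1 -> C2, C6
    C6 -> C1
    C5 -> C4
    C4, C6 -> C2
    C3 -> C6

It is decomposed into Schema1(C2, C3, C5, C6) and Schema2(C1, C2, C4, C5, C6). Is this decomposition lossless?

Common attributes: Schema1 ∩ Schema2 = {C2, C5, C6}.
Closure of {C2, C5, C6}: C6 → C1 applies, adding C1; C5 → C4 applies, adding C4. So (C2, C5, C6)⁺ = {C1, C2, C4, C5, C6}.
This closure contains every attribute of Schema2, so Schema1 ∩ Schema2 → Schema2. The join is lossless.

Yes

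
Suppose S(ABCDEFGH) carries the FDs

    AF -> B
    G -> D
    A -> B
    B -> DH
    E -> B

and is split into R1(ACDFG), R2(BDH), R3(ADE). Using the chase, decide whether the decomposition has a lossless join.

No

Chase test. Columns are ABCDEFGH; row i has aⱼ where attribute j ∈ Ri, else bᵢⱼ.
Initial tableau (one row per fragment):
  row 1: a1 b12 a3 a4 b15 a6 a7 b18
  row 2: b21 a2 b23 a4 b25 b26 b27 a8
  row 3: a1 b32 b33 a4 a5 b36 b37 b38
Rows 1 and 3 agree on A; apply A→B and equate their B entries.
Rows 1 and 3 agree on B; apply B→DH and equate their DH entries.
No row becomes fully distinguished — the join is lossy.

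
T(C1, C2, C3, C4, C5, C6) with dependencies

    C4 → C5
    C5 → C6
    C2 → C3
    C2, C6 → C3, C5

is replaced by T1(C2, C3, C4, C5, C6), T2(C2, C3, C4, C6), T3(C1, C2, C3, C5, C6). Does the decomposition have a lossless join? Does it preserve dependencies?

Lossless test (chase): Rows 1 and 2 agree on C4; apply C4→C5 and equate their C5 entries. No row becomes fully distinguished — the join is lossy.
Dependency preservation: every FD's attributes lie within a single fragment, so each can be enforced locally — preserved.

lossy but dependency-preserving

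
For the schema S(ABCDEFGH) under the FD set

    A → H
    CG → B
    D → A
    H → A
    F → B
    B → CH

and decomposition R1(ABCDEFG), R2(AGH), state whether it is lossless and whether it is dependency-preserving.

lossless and dependency-preserving

Lossless test: (AG)⁺ = {AGH}, which contains all of one fragment — lossless.
Dependency preservation: B → CH is not contained in any single fragment, but the restricted closure of its left-hand side across the fragments still reaches the right-hand side; the remaining FDs each lie inside some fragment. All dependencies are preserved.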